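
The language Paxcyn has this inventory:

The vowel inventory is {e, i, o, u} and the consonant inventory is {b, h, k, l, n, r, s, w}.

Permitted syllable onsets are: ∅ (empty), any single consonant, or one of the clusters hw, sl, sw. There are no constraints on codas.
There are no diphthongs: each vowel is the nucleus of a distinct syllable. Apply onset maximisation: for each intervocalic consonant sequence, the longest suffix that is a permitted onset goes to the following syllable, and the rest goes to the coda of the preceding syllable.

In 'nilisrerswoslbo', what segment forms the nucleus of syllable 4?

o

The vowels are i, i, e, o, o — 5 nuclei, so 5 syllables.
The fourth nucleus (vowel 4 from the left) is /o/.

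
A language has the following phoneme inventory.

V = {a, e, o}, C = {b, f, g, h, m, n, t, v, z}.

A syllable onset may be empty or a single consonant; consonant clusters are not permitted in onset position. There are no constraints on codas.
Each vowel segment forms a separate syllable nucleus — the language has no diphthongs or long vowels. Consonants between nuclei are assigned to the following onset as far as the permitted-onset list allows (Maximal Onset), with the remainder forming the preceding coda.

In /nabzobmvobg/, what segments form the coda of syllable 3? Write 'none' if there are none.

bg

The vowels are a, o, o — 3 nuclei, so 3 syllables.
σ1/σ2 boundary: cluster /bz/ — the longest permitted-onset suffix is /z/; onset = /z/, preceding coda = /b/.
σ2/σ3 boundary: cluster /bmv/ — the longest permitted-onset suffix is /v/; onset = /v/, preceding coda = /bm/.
So the parse is nab.zobm.vobg.
Syllable 3 is /vobg/: onset /v/, nucleus /o/, coda /bg/.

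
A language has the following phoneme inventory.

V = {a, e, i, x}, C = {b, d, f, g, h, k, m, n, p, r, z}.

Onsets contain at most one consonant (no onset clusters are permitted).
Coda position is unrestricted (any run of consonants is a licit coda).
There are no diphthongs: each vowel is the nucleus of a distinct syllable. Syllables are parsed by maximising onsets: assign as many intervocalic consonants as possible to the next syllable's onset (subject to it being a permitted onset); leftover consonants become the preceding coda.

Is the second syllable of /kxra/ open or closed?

open

Nuclei (vowels): x, a → 2 syllables.
Between /x/ (V1) and /a/ (V2): /r/ → onset of the next syllable (single consonants are always licit onsets).
Putting it together: kx.ra.
Syllable 2 is /ra/; it ends in its nucleus with no coda, so it is open.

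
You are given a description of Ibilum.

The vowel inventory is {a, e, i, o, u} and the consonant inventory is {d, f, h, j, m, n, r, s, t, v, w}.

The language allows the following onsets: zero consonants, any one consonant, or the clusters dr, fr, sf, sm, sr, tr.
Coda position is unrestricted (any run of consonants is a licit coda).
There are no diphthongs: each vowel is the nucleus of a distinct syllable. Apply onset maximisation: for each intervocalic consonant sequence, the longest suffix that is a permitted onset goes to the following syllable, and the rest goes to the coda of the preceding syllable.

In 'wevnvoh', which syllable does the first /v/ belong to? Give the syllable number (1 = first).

1

The vowels are e, o — 2 nuclei, so 2 syllables.
σ1/σ2 boundary: /vnv/ — longest licit onset from the right is /v/, leaving /vn/ as coda.
Result: wevn.voh.
The first /v/ is in the coda of syllable 1 (/wevn/).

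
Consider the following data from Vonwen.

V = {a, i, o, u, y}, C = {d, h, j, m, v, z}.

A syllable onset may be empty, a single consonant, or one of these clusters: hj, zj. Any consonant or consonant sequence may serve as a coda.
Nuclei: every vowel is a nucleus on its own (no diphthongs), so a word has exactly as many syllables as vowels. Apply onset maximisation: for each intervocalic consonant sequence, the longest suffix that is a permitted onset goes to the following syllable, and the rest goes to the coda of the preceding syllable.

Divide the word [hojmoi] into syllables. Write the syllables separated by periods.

Vowels present: o, o, i; each is a nucleus, giving 3 syllables.
V1 /o/ – V2 /o/: cluster /jm/ — the longest permitted-onset suffix is /m/; onset = /m/, preceding coda = /j/.
V2 /o/ – V3 /i/: hiatus — the boundary sits between the two vowels.

hoj.mo.i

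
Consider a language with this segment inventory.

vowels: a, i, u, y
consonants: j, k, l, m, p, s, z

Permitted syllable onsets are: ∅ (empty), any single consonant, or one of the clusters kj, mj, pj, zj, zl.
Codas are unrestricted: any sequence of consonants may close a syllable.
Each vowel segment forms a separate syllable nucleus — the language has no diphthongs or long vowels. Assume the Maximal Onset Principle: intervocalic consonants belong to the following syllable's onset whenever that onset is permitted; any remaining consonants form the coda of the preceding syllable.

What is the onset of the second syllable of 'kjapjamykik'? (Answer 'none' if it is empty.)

pj

The vowels are a, a, y, i — 4 nuclei, so 4 syllables.
σ1/σ2 boundary: /pj/ — entire cluster is a permitted onset → onset /pj/, coda ∅.
σ2/σ3 boundary: just /m/ — single C goes to the following onset.
σ3/σ4 boundary: /k/ is a single consonant, so it becomes the next onset.
Putting it together: kja.pja.my.kik.
Syllable 2 is /pja/: onset /pj/, nucleus /a/, coda ∅.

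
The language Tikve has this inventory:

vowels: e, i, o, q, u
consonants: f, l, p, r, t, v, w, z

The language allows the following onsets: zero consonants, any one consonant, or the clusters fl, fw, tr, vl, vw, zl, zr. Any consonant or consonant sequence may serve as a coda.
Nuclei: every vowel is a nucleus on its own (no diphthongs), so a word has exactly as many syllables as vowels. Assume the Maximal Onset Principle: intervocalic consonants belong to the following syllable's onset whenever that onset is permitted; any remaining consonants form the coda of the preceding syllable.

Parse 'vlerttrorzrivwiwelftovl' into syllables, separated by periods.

vlert.tror.zri.vwi.welf.tovl

The vowels are e, o, i, i, e, o — 6 nuclei, so 6 syllables.
Between /e/ (V1) and /o/ (V2): cluster /rttr/ — the longest permitted-onset suffix is /tr/; onset = /tr/, preceding coda = /rt/.
Between /o/ (V2) and /i/ (V3): /rzr/; trying suffixes from longest down, /zr/ is the first permitted one, so coda /r/ | onset /zr/.
Between /i/ (V3) and /i/ (V4): /vw/ is a licit onset in full, so it all attaches to the next syllable.
Between /i/ (V4) and /e/ (V5): just /w/ — single C goes to the following onset.
Between /e/ (V5) and /o/ (V6): /lft/ — longest licit onset from the right is /t/, leaving /lf/ as coda.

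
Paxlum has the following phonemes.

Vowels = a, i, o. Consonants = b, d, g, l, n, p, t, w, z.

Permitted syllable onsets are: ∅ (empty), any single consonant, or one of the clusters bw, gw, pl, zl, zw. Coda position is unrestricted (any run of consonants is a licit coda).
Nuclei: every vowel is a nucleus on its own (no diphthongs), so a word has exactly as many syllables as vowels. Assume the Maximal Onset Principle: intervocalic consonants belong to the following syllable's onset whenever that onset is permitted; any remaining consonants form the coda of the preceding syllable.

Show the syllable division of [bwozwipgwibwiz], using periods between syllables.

bwo.zwip.gwi.bwiz

Nuclei (vowels): o, i, i, i → 4 syllables.
/o…i/ gap (V1→V2): /zw/ is a licit onset in full, so it all attaches to the next syllable.
/i…i/ gap (V2→V3): cluster /pgw/ — the longest permitted-onset suffix is /gw/; onset = /gw/, preceding coda = /p/.
/i…i/ gap (V3→V4): /bw/ — entire cluster is a permitted onset → onset /bw/, coda ∅.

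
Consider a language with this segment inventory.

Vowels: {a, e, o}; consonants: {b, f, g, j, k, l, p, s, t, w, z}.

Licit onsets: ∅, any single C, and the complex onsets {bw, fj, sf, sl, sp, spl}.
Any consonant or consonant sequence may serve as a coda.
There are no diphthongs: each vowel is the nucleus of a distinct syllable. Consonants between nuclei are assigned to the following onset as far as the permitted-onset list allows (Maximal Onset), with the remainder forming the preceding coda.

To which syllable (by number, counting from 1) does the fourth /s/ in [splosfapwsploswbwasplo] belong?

Vowels present: o, a, o, a, o; each is a nucleus, giving 5 syllables.
/o…a/ gap (V1→V2): /sf/ — entire cluster is a permitted onset → onset /sf/, coda ∅.
/a…o/ gap (V2→V3): /pwspl/ — longest licit onset from the right is /spl/, leaving /pw/ as coda.
/o…a/ gap (V3→V4): /swbw/; trying suffixes from longest down, /bw/ is the first permitted one, so coda /sw/ | onset /bw/.
/a…o/ gap (V4→V5): /spl/ is a licit onset in full, so it all attaches to the next syllable.
Syllabification: splo.sfapw.splosw.bwa.splo.
The fourth /s/ is in the coda of syllable 3 (/splosw/).

3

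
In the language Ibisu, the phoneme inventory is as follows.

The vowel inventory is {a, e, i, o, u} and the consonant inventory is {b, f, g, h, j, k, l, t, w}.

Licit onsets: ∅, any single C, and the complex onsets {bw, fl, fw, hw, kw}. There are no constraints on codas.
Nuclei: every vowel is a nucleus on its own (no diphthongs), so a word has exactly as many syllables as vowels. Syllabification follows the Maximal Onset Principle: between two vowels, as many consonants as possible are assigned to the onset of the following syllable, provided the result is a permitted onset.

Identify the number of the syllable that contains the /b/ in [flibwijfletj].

Nuclei (vowels): i, i, e → 3 syllables.
Between /i/ (V1) and /i/ (V2): cluster /bw/ — /bw/ is itself a permitted onset, so the whole cluster goes right; preceding coda = ∅.
Between /i/ (V2) and /e/ (V3): cluster /jfl/ — the longest permitted-onset suffix is /fl/; onset = /fl/, preceding coda = /j/.
Syllabification: fli.bwij.fletj.
The /b/ is in the onset of syllable 2 (/bwij/).

2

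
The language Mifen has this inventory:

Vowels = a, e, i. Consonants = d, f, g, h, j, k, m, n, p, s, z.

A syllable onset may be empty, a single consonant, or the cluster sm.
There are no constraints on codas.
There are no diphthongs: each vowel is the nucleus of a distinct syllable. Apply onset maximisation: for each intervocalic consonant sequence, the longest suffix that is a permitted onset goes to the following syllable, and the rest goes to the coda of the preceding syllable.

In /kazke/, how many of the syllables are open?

1

Vowels present: a, e; each is a nucleus, giving 2 syllables.
Between /a/ (V1) and /e/ (V2): /zk/ — longest licit onset from the right is /k/, leaving /z/ as coda.
So the parse is kaz.ke.
Classifying each syllable: /kaz/ (closed), /ke/ (open).
Open syllables: 1.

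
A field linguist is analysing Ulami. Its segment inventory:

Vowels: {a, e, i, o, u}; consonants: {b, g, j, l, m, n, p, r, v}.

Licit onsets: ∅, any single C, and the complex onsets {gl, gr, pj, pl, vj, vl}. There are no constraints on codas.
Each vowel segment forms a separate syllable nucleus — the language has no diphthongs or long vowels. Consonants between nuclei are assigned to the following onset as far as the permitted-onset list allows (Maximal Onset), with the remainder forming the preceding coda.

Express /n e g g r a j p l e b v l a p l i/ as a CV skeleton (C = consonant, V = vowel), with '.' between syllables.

Vowels present: e, a, e, a, i; each is a nucleus, giving 5 syllables.
Between /e/ (V1) and /a/ (V2): /ggr/ — longest licit onset from the right is /gr/, leaving /g/ as coda.
Between /a/ (V2) and /e/ (V3): /jpl/ splits as /j/ + /pl/ (/pl/ is the longest suffix that is a licit onset).
Between /e/ (V3) and /a/ (V4): /bvl/ splits as /b/ + /vl/ (/vl/ is the longest suffix that is a licit onset).
Between /a/ (V4) and /i/ (V5): cluster /pl/ — /pl/ is itself a permitted onset, so the whole cluster goes right; preceding coda = ∅.
Putting it together: neg.graj.pleb.vla.pli.
Mapping each syllable to C/V: /neg/ → CVC, /graj/ → CCVC, /pleb/ → CCVC, /vla/ → CCV, /pli/ → CCV.

CVC.CCVC.CCVC.CCV.CCV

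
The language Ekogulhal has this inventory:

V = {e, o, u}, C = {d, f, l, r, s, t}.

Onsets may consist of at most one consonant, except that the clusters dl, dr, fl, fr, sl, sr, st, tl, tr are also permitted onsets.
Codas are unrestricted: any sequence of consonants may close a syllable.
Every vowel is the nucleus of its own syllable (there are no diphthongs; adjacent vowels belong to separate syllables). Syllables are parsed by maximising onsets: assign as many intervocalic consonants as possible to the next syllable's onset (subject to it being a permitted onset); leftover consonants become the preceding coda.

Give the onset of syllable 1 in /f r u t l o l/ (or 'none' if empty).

fr

Nuclei (vowels): u, o → 2 syllables.
/u…o/ gap (V1→V2): /tl/ is a licit onset in full, so it all attaches to the next syllable.
So the parse is fru.tlol.
Syllable 1 is /fru/: onset /fr/, nucleus /u/, coda ∅.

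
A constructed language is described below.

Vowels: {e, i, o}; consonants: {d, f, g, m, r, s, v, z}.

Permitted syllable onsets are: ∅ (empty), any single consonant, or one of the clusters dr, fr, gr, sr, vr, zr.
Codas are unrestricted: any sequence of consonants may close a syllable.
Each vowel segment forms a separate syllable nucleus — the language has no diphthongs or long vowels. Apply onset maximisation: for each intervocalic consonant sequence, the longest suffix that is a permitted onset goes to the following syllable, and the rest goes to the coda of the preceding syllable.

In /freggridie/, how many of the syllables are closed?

1

Nuclei (vowels): e, i, i, e → 4 syllables.
σ1/σ2 boundary: /ggr/ — longest licit onset from the right is /gr/, leaving /g/ as coda.
σ2/σ3 boundary: just /d/ — single C goes to the following onset.
σ3/σ4 boundary: hiatus — the boundary sits between the two vowels.
Syllabification: freg.gri.di.e.
Classifying each syllable: /freg/ (closed), /gri/ (open), /di/ (open), /e/ (open).
Closed syllables: 1.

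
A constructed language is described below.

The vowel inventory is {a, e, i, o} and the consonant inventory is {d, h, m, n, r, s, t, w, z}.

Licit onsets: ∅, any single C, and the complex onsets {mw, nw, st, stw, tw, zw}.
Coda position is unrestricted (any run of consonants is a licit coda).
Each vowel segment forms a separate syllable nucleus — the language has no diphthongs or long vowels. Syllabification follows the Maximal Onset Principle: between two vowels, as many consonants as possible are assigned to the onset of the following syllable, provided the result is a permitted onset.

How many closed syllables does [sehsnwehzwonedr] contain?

Vowels present: e, e, o, e; each is a nucleus, giving 4 syllables.
σ1/σ2 boundary: /hsnw/ splits as /hs/ + /nw/ (/nw/ is the longest suffix that is a licit onset).
σ2/σ3 boundary: cluster /hzw/ — the longest permitted-onset suffix is /zw/; onset = /zw/, preceding coda = /h/.
σ3/σ4 boundary: /n/ → onset of the next syllable (single consonants are always licit onsets).
Putting it together: sehs.nweh.zwo.nedr.
Classifying each syllable: /sehs/ (closed), /nweh/ (closed), /zwo/ (open), /nedr/ (closed).
Closed syllables: 3.

3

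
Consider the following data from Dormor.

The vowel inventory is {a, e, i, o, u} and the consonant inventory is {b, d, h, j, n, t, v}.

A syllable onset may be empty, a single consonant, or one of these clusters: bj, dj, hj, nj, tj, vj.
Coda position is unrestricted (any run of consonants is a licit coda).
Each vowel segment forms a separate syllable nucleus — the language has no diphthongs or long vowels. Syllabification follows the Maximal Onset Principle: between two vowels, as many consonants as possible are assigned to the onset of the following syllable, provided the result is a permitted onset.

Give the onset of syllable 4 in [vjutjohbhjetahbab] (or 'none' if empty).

t

The vowels are u, o, e, a, a — 5 nuclei, so 5 syllables.
Between /u/ (V1) and /o/ (V2): /tj/ is a licit onset in full, so it all attaches to the next syllable.
Between /o/ (V2) and /e/ (V3): cluster /hbhj/ — the longest permitted-onset suffix is /hj/; onset = /hj/, preceding coda = /hb/.
Between /e/ (V3) and /a/ (V4): just /t/ — single C goes to the following onset.
Between /a/ (V4) and /a/ (V5): /hb/ — longest licit onset from the right is /b/, leaving /h/ as coda.
Result: vju.tjohb.hje.tah.bab.
Syllable 4 is /tah/: onset /t/, nucleus /a/, coda /h/.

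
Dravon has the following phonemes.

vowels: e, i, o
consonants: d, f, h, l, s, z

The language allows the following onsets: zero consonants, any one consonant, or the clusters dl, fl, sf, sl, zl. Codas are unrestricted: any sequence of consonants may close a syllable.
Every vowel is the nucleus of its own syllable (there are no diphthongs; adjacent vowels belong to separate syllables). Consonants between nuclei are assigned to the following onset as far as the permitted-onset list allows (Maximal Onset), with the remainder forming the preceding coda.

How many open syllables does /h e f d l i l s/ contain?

Nuclei (vowels): e, i → 2 syllables.
σ1/σ2 boundary: /fdl/ — longest licit onset from the right is /dl/, leaving /f/ as coda.
So the parse is hef.dlils.
Classifying each syllable: /hef/ (closed), /dlils/ (closed).
Open syllables: 0.

0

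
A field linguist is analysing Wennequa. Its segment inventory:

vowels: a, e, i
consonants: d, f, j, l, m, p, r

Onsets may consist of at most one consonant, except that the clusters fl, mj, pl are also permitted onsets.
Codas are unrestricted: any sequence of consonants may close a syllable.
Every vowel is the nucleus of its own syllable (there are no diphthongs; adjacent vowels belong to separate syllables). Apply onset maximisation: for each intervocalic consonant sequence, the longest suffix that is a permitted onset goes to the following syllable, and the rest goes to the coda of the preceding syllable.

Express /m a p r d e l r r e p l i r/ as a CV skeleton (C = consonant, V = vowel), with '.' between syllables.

CVCC.CVCC.CV.CCVC

Vowels present: a, e, e, i; each is a nucleus, giving 4 syllables.
/a…e/ gap (V1→V2): /prd/ — longest licit onset from the right is /d/, leaving /pr/ as coda.
/e…e/ gap (V2→V3): /lrr/ splits as /lr/ + /r/ (/r/ is the longest suffix that is a licit onset).
/e…i/ gap (V3→V4): /pl/ — entire cluster is a permitted onset → onset /pl/, coda ∅.
Syllabification: mapr.delr.re.plir.
Mapping each syllable to C/V: /mapr/ → CVCC, /delr/ → CVCC, /re/ → CV, /plir/ → CCVC.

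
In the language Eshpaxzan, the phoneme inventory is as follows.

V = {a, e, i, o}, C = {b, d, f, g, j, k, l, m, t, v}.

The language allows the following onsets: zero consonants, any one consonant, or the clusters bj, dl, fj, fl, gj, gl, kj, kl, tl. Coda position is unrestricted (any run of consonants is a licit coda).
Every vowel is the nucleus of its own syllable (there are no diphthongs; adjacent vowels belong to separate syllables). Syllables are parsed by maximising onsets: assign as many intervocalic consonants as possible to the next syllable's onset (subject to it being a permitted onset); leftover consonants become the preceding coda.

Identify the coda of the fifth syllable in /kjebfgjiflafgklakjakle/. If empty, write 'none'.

The vowels are e, i, a, a, a, e — 6 nuclei, so 6 syllables.
/e…i/ gap (V1→V2): cluster /bfgj/ — the longest permitted-onset suffix is /gj/; onset = /gj/, preceding coda = /bf/.
/i…a/ gap (V2→V3): /fl/ — entire cluster is a permitted onset → onset /fl/, coda ∅.
/a…a/ gap (V3→V4): /fgkl/ — longest licit onset from the right is /kl/, leaving /fg/ as coda.
/a…a/ gap (V4→V5): cluster /kj/ — /kj/ is itself a permitted onset, so the whole cluster goes right; preceding coda = ∅.
/a…e/ gap (V5→V6): /kl/ — entire cluster is a permitted onset → onset /kl/, coda ∅.
So the parse is kjebf.gji.flafg.kla.kja.kle.
Syllable 5 is /kja/: onset /kj/, nucleus /a/, coda ∅.

none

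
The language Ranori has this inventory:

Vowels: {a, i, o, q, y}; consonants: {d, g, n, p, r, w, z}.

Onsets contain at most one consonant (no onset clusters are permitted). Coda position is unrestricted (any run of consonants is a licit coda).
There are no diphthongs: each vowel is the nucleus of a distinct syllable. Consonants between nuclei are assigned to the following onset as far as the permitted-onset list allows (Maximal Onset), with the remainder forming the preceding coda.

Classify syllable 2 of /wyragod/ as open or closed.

The vowels are y, a, o — 3 nuclei, so 3 syllables.
/y…a/ gap (V1→V2): /r/ is a single consonant, so it becomes the next onset.
/a…o/ gap (V2→V3): /g/ → onset of the next syllable (single consonants are always licit onsets).
Syllabification: wy.ra.god.
Syllable 2 is /ra/; it ends in its nucleus with no coda, so it is open.

open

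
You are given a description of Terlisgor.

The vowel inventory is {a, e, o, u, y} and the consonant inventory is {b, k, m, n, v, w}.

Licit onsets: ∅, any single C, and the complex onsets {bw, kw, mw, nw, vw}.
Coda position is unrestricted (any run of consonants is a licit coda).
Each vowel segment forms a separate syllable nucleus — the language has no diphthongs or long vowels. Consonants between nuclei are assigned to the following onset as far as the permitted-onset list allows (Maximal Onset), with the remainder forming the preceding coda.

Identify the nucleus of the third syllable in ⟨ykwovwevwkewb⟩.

e

The vowels are y, o, e, e — 4 nuclei, so 4 syllables.
The third nucleus (vowel 3 from the left) is /e/.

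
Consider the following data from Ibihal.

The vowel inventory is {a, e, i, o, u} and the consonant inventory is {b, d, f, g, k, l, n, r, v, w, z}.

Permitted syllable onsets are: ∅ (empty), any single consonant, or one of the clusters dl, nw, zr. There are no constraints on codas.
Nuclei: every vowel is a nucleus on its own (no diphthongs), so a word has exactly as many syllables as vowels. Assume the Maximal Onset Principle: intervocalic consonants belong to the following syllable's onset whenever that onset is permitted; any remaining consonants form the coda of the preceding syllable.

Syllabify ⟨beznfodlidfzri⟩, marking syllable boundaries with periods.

Nuclei (vowels): e, o, i, i → 4 syllables.
V1 /e/ – V2 /o/: /znf/ — longest licit onset from the right is /f/, leaving /zn/ as coda.
V2 /o/ – V3 /i/: /dl/ is a licit onset in full, so it all attaches to the next syllable.
V3 /i/ – V4 /i/: cluster /dfzr/ — the longest permitted-onset suffix is /zr/; onset = /zr/, preceding coda = /df/.

bezn.fo.dlidf.zri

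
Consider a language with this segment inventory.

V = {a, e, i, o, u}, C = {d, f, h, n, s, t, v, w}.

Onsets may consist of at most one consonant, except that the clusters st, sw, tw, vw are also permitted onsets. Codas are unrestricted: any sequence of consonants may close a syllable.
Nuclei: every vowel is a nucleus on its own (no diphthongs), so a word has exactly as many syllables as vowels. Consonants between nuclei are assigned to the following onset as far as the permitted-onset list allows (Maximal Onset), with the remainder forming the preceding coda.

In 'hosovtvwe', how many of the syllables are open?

2

Vowels present: o, o, e; each is a nucleus, giving 3 syllables.
σ1/σ2 boundary: just /s/ — single C goes to the following onset.
σ2/σ3 boundary: /vtvw/; trying suffixes from longest down, /vw/ is the first permitted one, so coda /vt/ | onset /vw/.
Putting it together: ho.sovt.vwe.
Classifying each syllable: /ho/ (open), /sovt/ (closed), /vwe/ (open).
Open syllables: 2.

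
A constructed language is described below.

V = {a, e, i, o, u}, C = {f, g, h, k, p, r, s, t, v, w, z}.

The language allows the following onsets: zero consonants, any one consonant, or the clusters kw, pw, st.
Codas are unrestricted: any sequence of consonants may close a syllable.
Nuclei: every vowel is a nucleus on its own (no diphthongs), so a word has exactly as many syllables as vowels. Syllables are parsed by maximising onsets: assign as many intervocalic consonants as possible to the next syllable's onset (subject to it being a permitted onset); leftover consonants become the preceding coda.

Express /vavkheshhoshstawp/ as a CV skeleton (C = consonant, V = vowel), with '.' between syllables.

Nuclei (vowels): a, e, o, a → 4 syllables.
σ1/σ2 boundary: cluster /vkh/ — the longest permitted-onset suffix is /h/; onset = /h/, preceding coda = /vk/.
σ2/σ3 boundary: cluster /shh/ — the longest permitted-onset suffix is /h/; onset = /h/, preceding coda = /sh/.
σ3/σ4 boundary: cluster /shst/ — the longest permitted-onset suffix is /st/; onset = /st/, preceding coda = /sh/.
Syllabification: vavk.hesh.hosh.stawp.
Mapping each syllable to C/V: /vavk/ → CVCC, /hesh/ → CVCC, /hosh/ → CVCC, /stawp/ → CCVCC.

CVCC.CVCC.CVCC.CCVCC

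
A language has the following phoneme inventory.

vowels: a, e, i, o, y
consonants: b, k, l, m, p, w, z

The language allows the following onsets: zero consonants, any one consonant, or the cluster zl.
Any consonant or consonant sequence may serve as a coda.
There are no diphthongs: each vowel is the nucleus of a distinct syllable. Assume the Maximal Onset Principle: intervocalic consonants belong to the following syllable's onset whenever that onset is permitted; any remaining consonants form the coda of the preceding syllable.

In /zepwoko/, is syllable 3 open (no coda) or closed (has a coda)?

open

Vowels present: e, o, o; each is a nucleus, giving 3 syllables.
σ1/σ2 boundary: /pw/ splits as /p/ + /w/ (/w/ is the longest suffix that is a licit onset).
σ2/σ3 boundary: just /k/ — single C goes to the following onset.
Syllabification: zep.wo.ko.
Syllable 3 is /ko/; it ends in its nucleus with no coda, so it is open.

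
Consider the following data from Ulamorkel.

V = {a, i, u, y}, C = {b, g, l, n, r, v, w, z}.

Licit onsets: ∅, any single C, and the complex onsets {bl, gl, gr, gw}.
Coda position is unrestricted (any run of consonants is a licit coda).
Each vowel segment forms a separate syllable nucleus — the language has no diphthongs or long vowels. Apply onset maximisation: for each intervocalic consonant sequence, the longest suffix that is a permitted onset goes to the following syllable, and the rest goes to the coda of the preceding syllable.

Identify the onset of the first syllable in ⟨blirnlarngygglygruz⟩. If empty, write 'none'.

bl

The vowels are i, a, y, y, u — 5 nuclei, so 5 syllables.
V1 /i/ – V2 /a/: /rnl/; trying suffixes from longest down, /l/ is the first permitted one, so coda /rn/ | onset /l/.
V2 /a/ – V3 /y/: /rng/; trying suffixes from longest down, /g/ is the first permitted one, so coda /rn/ | onset /g/.
V3 /y/ – V4 /y/: /ggl/ splits as /g/ + /gl/ (/gl/ is the longest suffix that is a licit onset).
V4 /y/ – V5 /u/: /gr/ — entire cluster is a permitted onset → onset /gr/, coda ∅.
Putting it together: blirn.larn.gyg.gly.gruz.
Syllable 1 is /blirn/: onset /bl/, nucleus /i/, coda /rn/.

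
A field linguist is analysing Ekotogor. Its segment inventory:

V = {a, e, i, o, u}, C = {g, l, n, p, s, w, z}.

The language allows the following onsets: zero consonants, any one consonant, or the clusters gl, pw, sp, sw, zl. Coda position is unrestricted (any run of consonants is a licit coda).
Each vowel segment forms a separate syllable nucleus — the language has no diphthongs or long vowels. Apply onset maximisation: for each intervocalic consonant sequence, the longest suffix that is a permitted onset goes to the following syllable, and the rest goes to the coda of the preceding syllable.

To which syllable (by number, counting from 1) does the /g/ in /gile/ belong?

1

Nuclei (vowels): i, e → 2 syllables.
/i…e/ gap (V1→V2): /l/ → onset of the next syllable (single consonants are always licit onsets).
Result: gi.le.
The /g/ is in the onset of syllable 1 (/gi/).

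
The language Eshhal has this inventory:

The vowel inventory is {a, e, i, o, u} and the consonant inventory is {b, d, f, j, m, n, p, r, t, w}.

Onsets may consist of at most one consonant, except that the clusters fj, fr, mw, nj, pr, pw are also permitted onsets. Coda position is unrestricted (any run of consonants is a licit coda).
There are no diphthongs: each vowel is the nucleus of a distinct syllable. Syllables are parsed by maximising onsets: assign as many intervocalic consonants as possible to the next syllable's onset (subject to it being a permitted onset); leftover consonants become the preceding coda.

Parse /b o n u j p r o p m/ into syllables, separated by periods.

bo.nuj.propm

Nuclei (vowels): o, u, o → 3 syllables.
Between /o/ (V1) and /u/ (V2): just /n/ — single C goes to the following onset.
Between /u/ (V2) and /o/ (V3): cluster /jpr/ — the longest permitted-onset suffix is /pr/; onset = /pr/, preceding coda = /j/.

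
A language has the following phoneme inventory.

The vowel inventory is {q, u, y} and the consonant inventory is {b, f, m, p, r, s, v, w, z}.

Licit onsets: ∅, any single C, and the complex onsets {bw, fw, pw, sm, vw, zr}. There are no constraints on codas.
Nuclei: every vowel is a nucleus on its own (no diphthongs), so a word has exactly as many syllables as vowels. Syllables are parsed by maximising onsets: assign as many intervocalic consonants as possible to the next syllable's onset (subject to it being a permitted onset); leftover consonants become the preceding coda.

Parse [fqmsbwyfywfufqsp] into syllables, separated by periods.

Vowels present: q, y, y, u, q; each is a nucleus, giving 5 syllables.
Between /q/ (V1) and /y/ (V2): /msbw/ splits as /ms/ + /bw/ (/bw/ is the longest suffix that is a licit onset).
Between /y/ (V2) and /y/ (V3): /f/ → onset of the next syllable (single consonants are always licit onsets).
Between /y/ (V3) and /u/ (V4): cluster /wf/ — the longest permitted-onset suffix is /f/; onset = /f/, preceding coda = /w/.
Between /u/ (V4) and /q/ (V5): /f/ is a single consonant, so it becomes the next onset.

fqms.bwy.fyw.fu.fqsp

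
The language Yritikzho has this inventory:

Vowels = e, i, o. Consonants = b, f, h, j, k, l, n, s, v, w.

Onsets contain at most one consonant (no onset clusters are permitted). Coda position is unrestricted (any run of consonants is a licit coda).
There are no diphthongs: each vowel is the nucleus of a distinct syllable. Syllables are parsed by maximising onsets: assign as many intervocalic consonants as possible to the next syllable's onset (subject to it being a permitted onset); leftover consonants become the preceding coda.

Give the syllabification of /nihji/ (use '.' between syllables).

nih.ji

The vowels are i, i — 2 nuclei, so 2 syllables.
σ1/σ2 boundary: /hj/ splits as /h/ + /j/ (/j/ is the longest suffix that is a licit onset).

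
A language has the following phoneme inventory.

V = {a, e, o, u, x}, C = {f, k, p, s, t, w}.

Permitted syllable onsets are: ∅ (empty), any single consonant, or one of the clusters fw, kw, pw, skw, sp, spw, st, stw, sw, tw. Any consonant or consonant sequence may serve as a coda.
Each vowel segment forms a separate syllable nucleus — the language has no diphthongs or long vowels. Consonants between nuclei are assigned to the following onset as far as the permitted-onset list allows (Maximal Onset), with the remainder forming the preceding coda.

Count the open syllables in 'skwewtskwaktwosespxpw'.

2

Nuclei (vowels): e, a, o, e, x → 5 syllables.
σ1/σ2 boundary: /wtskw/ splits as /wt/ + /skw/ (/skw/ is the longest suffix that is a licit onset).
σ2/σ3 boundary: /ktw/ splits as /k/ + /tw/ (/tw/ is the longest suffix that is a licit onset).
σ3/σ4 boundary: just /s/ — single C goes to the following onset.
σ4/σ5 boundary: cluster /sp/ — /sp/ is itself a permitted onset, so the whole cluster goes right; preceding coda = ∅.
So the parse is skwewt.skwak.two.se.spxpw.
Classifying each syllable: /skwewt/ (closed), /skwak/ (closed), /two/ (open), /se/ (open), /spxpw/ (closed).
Open syllables: 2.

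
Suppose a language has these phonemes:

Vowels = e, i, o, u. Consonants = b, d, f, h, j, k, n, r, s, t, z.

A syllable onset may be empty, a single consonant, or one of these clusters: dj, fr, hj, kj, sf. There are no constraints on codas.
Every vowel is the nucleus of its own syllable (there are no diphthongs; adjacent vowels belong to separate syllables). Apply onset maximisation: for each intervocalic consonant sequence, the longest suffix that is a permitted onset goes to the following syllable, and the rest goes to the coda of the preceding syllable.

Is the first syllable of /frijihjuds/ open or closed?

The vowels are i, i, u — 3 nuclei, so 3 syllables.
σ1/σ2 boundary: /j/ is a single consonant, so it becomes the next onset.
σ2/σ3 boundary: /hj/ is a licit onset in full, so it all attaches to the next syllable.
Putting it together: fri.ji.hjuds.
Syllable 1 is /fri/; it ends in its nucleus with no coda, so it is open.

open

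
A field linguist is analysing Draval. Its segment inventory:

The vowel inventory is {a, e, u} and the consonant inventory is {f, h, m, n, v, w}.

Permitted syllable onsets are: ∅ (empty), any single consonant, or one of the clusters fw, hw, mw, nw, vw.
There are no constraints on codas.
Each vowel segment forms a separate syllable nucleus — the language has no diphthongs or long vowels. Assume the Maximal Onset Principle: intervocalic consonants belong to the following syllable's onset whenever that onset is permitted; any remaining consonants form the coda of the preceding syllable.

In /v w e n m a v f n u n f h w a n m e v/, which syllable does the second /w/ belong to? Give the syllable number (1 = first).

The vowels are e, a, u, a, e — 5 nuclei, so 5 syllables.
V1 /e/ – V2 /a/: /nm/ splits as /n/ + /m/ (/m/ is the longest suffix that is a licit onset).
V2 /a/ – V3 /u/: /vfn/ — longest licit onset from the right is /n/, leaving /vf/ as coda.
V3 /u/ – V4 /a/: /nfhw/ — longest licit onset from the right is /hw/, leaving /nf/ as coda.
V4 /a/ – V5 /e/: /nm/ splits as /n/ + /m/ (/m/ is the longest suffix that is a licit onset).
Putting it together: vwen.mavf.nunf.hwan.mev.
The second /w/ is in the onset of syllable 4 (/hwan/).

4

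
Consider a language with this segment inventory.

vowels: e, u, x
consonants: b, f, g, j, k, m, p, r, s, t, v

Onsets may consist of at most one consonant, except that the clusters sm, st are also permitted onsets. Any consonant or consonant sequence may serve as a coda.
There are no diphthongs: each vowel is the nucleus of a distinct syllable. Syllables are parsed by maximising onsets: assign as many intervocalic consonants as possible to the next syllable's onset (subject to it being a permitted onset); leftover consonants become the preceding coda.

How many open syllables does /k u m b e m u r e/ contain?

Vowels present: u, e, u, e; each is a nucleus, giving 4 syllables.
Between /u/ (V1) and /e/ (V2): cluster /mb/ — the longest permitted-onset suffix is /b/; onset = /b/, preceding coda = /m/.
Between /e/ (V2) and /u/ (V3): /m/ → onset of the next syllable (single consonants are always licit onsets).
Between /u/ (V3) and /e/ (V4): /r/ → onset of the next syllable (single consonants are always licit onsets).
Syllabification: kum.be.mu.re.
Classifying each syllable: /kum/ (closed), /be/ (open), /mu/ (open), /re/ (open).
Open syllables: 3.

3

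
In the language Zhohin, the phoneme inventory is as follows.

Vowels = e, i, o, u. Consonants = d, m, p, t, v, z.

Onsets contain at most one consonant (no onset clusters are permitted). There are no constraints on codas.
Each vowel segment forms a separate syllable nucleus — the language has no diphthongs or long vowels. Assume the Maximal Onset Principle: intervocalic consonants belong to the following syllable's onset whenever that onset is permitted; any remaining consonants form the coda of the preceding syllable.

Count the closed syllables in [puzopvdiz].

Vowels present: u, o, i; each is a nucleus, giving 3 syllables.
/u…o/ gap (V1→V2): /z/ → onset of the next syllable (single consonants are always licit onsets).
/o…i/ gap (V2→V3): /pvd/; trying suffixes from longest down, /d/ is the first permitted one, so coda /pv/ | onset /d/.
Result: pu.zopv.diz.
Classifying each syllable: /pu/ (open), /zopv/ (closed), /diz/ (closed).
Closed syllables: 2.

2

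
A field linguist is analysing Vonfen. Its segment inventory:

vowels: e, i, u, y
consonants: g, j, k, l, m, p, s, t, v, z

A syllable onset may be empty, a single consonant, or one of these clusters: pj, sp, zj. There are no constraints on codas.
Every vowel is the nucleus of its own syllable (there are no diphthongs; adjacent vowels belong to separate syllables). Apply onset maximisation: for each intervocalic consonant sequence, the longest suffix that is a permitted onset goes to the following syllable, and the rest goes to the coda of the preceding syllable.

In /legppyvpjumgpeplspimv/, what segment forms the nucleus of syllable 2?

y

Vowels present: e, y, u, e, i; each is a nucleus, giving 5 syllables.
The second nucleus (vowel 2 from the left) is /y/.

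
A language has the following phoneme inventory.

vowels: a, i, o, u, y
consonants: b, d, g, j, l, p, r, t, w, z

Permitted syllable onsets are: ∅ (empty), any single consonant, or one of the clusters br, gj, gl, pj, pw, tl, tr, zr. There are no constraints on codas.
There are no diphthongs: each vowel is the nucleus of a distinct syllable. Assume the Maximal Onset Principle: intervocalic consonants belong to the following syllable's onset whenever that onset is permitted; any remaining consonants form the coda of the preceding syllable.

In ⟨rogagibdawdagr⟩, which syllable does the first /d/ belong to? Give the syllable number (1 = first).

The vowels are o, a, i, a, a — 5 nuclei, so 5 syllables.
Between /o/ (V1) and /a/ (V2): /g/ is a single consonant, so it becomes the next onset.
Between /a/ (V2) and /i/ (V3): /g/ → onset of the next syllable (single consonants are always licit onsets).
Between /i/ (V3) and /a/ (V4): /bd/ — longest licit onset from the right is /d/, leaving /b/ as coda.
Between /a/ (V4) and /a/ (V5): cluster /wd/ — the longest permitted-onset suffix is /d/; onset = /d/, preceding coda = /w/.
Syllabification: ro.ga.gib.daw.dagr.
The first /d/ is in the onset of syllable 4 (/daw/).

4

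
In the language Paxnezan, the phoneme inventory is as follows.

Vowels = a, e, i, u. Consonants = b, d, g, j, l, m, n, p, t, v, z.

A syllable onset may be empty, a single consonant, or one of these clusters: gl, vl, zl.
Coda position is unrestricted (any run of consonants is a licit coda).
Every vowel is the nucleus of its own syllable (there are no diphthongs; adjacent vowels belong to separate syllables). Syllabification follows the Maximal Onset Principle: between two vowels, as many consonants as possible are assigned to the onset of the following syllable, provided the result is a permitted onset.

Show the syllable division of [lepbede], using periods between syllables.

lep.be.de

Vowels present: e, e, e; each is a nucleus, giving 3 syllables.
/e…e/ gap (V1→V2): /pb/; trying suffixes from longest down, /b/ is the first permitted one, so coda /p/ | onset /b/.
/e…e/ gap (V2→V3): just /d/ — single C goes to the following onset.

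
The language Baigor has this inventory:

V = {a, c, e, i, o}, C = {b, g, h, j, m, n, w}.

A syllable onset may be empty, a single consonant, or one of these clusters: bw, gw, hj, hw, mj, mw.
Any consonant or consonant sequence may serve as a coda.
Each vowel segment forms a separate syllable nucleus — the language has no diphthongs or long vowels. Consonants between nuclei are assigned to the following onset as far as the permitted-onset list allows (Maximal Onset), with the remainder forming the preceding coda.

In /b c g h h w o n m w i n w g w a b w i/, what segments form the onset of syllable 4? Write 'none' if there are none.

gw

The vowels are c, o, i, a, i — 5 nuclei, so 5 syllables.
σ1/σ2 boundary: /ghhw/; trying suffixes from longest down, /hw/ is the first permitted one, so coda /gh/ | onset /hw/.
σ2/σ3 boundary: /nmw/; trying suffixes from longest down, /mw/ is the first permitted one, so coda /n/ | onset /mw/.
σ3/σ4 boundary: /nwgw/ — longest licit onset from the right is /gw/, leaving /nw/ as coda.
σ4/σ5 boundary: cluster /bw/ — /bw/ is itself a permitted onset, so the whole cluster goes right; preceding coda = ∅.
So the parse is bcgh.hwon.mwinw.gwa.bwi.
Syllable 4 is /gwa/: onset /gw/, nucleus /a/, coda ∅.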